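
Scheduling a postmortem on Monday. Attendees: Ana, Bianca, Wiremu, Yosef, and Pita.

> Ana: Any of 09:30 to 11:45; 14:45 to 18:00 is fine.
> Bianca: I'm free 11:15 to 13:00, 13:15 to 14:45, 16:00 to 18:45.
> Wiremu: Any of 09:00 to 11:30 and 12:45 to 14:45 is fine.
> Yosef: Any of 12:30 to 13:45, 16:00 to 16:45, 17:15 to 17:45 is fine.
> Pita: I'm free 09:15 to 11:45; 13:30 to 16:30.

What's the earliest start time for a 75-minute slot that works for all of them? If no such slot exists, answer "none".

Ana ∩ Bianca: 11:15-11:45, 16:00-18:00.
Ana ∩ Bianca ∩ Wiremu: 11:15-11:30.
Ana ∩ Bianca ∩ Wiremu ∩ Yosef: ∅.
Ana ∩ Bianca ∩ Wiremu ∩ Yosef ∩ Pita: ∅.
There is no time when everyone is free.
No common window is at least 75 minutes long.

none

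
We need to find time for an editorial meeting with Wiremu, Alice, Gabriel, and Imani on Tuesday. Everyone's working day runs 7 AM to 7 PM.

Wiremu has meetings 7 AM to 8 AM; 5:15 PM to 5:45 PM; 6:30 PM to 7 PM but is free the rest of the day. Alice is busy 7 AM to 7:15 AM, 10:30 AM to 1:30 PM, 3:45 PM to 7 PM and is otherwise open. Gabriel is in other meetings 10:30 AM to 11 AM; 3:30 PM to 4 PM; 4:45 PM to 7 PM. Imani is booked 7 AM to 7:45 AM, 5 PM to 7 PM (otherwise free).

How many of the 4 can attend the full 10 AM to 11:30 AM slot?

Wiremu free: 08:00-17:15, 17:45-18:30 (invert busy blocks within the working day).
Alice free: 07:15-10:30, 13:30-15:45 (invert busy blocks within the working day).
Gabriel free: 07:00-10:30, 11:00-15:30, 16:00-16:45 (invert busy blocks within the working day).
Imani free: 07:45-17:00 (invert busy blocks within the working day).
Wiremu and Imani can make the full 10:00-11:30 slot — that's 2.

2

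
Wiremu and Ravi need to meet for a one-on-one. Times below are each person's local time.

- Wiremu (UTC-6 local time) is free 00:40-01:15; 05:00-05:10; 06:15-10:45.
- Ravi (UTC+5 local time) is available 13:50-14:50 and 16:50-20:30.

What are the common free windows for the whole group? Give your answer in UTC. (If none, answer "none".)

Wiremu in UTC: 06:40-07:15, 11:00-11:10, 12:15-16:45 (add 6h to convert from UTC-6).
Ravi in UTC: 08:50-09:50, 11:50-15:30 (subtract 5h to convert from UTC+5).
Wiremu ∩ Ravi: 12:15-15:30.
Those are the intersection windows.

12:15-15:30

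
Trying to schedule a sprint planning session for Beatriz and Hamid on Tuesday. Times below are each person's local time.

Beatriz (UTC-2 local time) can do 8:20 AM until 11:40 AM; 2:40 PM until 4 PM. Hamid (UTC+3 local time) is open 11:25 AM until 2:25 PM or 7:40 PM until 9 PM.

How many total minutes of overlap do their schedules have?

Beatriz in UTC: 10:20-13:40, 16:40-18:00 (add 2h to convert from UTC-2).
Hamid in UTC: 08:25-11:25, 16:40-18:00 (subtract 3h to convert from UTC+3).
Beatriz ∩ Hamid: 10:20-11:25, 16:40-18:00.
Summing the common windows: 65 + 80 = 145 minutes.

145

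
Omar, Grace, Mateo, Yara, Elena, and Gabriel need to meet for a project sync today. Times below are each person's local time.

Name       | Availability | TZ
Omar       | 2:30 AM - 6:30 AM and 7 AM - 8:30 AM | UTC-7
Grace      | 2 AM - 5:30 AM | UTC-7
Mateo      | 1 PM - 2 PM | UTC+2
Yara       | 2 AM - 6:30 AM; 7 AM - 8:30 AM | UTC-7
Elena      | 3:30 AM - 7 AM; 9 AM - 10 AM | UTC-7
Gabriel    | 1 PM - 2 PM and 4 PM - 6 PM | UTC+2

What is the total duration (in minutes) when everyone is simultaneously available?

Omar in UTC: 09:30-13:30, 14:00-15:30 (add 7h to convert from UTC-7).
Grace in UTC: 09:00-12:30 (add 7h to convert from UTC-7).
Mateo in UTC: 11:00-12:00 (subtract 2h to convert from UTC+2).
Yara in UTC: 09:00-13:30, 14:00-15:30 (add 7h to convert from UTC-7).
Elena in UTC: 10:30-14:00, 16:00-17:00 (add 7h to convert from UTC-7).
Gabriel in UTC: 11:00-12:00, 14:00-16:00 (subtract 2h to convert from UTC+2).
Omar ∩ Grace: 09:30-12:30.
Omar ∩ Grace ∩ Mateo: 11:00-12:00.
Omar ∩ Grace ∩ Mateo ∩ Yara: 11:00-12:00.
Omar ∩ Grace ∩ Mateo ∩ Yara ∩ Elena: 11:00-12:00.
Omar ∩ Grace ∩ Mateo ∩ Yara ∩ Elena ∩ Gabriel: 11:00-12:00.
That's a single block of 60 minutes.

60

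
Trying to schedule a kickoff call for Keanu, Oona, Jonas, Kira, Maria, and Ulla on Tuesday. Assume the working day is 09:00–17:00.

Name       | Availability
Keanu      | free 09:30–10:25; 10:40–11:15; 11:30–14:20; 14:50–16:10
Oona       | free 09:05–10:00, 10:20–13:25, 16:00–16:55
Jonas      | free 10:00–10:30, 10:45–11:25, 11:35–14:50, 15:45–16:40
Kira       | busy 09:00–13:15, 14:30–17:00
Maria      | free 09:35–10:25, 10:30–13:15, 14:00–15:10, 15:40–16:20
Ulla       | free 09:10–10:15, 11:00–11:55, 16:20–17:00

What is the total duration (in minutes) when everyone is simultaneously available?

Keanu free: 09:30-10:25, 10:40-11:15, 11:30-14:20, 14:50-16:10.
Oona free: 09:05-10:00, 10:20-13:25, 16:00-16:55.
Jonas free: 10:00-10:30, 10:45-11:25, 11:35-14:50, 15:45-16:40.
Kira free: 13:15-14:30 (invert busy blocks within the working day).
Maria free: 09:35-10:25, 10:30-13:15, 14:00-15:10, 15:40-16:20.
Ulla free: 09:10-10:15, 11:00-11:55, 16:20-17:00.
Keanu ∩ Oona: 09:30-10:00, 10:20-10:25, 10:40-11:15, 11:30-13:25, 16:00-16:10.
Keanu ∩ Oona ∩ Jonas: 10:20-10:25, 10:45-11:15, 11:35-13:25, 16:00-16:10.
Keanu ∩ Oona ∩ Jonas ∩ Kira: 13:15-13:25.
Keanu ∩ Oona ∩ Jonas ∩ Kira ∩ Maria: ∅.
Keanu ∩ Oona ∩ Jonas ∩ Kira ∩ Maria ∩ Ulla: ∅.
There is no time when everyone is free.
There is no common window, so the total is 0 minutes.

0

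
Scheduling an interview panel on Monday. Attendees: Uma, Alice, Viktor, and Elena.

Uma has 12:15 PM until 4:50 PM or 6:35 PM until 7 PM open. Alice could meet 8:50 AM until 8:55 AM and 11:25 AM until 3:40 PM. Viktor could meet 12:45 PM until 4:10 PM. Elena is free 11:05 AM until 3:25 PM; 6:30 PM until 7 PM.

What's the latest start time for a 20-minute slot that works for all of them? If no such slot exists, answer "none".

Uma ∩ Alice: 12:15-15:40.
Uma ∩ Alice ∩ Viktor: 12:45-15:40.
Uma ∩ Alice ∩ Viktor ∩ Elena: 12:45-15:25.
So the common availability across everyone is 12:45-15:25.
The last common window of at least 20 minutes is 12:45-15:25; a 20-minute meeting can start as late as 15:05 and still end by 15:25.

15:05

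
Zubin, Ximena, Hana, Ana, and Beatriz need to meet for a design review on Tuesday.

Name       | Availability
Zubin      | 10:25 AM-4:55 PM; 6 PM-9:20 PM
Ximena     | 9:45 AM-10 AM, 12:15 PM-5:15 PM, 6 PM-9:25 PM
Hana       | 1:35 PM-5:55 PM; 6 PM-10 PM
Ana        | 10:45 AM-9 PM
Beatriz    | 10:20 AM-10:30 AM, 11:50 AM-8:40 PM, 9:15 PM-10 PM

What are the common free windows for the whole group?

13:35-16:55, 18:00-20:40

Zubin ∩ Ximena: 12:15-16:55, 18:00-21:20.
Zubin ∩ Ximena ∩ Hana: 13:35-16:55, 18:00-21:20.
Zubin ∩ Ximena ∩ Hana ∩ Ana: 13:35-16:55, 18:00-21:00.
Zubin ∩ Ximena ∩ Hana ∩ Ana ∩ Beatriz: 13:35-16:55, 18:00-20:40.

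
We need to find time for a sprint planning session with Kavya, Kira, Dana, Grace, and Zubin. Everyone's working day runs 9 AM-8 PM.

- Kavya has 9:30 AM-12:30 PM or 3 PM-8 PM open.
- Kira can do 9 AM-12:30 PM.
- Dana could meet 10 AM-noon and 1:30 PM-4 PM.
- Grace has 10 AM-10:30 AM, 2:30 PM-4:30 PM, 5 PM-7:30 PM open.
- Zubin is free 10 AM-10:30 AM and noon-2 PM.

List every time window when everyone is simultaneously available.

10:00-10:30

Kavya ∩ Kira: 09:30-12:30.
Kavya ∩ Kira ∩ Dana: 10:00-12:00.
Kavya ∩ Kira ∩ Dana ∩ Grace: 10:00-10:30.
Kavya ∩ Kira ∩ Dana ∩ Grace ∩ Zubin: 10:00-10:30.
Those are the intersection windows.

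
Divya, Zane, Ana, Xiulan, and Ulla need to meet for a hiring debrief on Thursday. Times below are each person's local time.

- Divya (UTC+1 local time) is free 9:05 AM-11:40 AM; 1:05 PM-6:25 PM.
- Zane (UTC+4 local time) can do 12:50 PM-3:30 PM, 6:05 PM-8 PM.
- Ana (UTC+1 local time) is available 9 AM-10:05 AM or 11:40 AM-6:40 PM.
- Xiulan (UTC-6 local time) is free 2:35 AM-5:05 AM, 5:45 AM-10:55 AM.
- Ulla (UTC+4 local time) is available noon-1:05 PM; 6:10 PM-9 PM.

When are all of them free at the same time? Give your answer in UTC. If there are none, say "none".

08:50-09:05, 14:10-16:00

Divya in UTC: 08:05-10:40, 12:05-17:25 (subtract 1h to convert from UTC+1).
Zane in UTC: 08:50-11:30, 14:05-16:00 (subtract 4h to convert from UTC+4).
Ana in UTC: 08:00-09:05, 10:40-17:40 (subtract 1h to convert from UTC+1).
Xiulan in UTC: 08:35-11:05, 11:45-16:55 (add 6h to convert from UTC-6).
Ulla in UTC: 08:00-09:05, 14:10-17:00 (subtract 4h to convert from UTC+4).
Divya ∩ Zane: 08:50-10:40, 14:05-16:00.
Divya ∩ Zane ∩ Ana: 08:50-09:05, 14:05-16:00.
Divya ∩ Zane ∩ Ana ∩ Xiulan: 08:50-09:05, 14:05-16:00.
Divya ∩ Zane ∩ Ana ∩ Xiulan ∩ Ulla: 08:50-09:05, 14:10-16:00.
So the common availability across everyone is 08:50-09:05, 14:10-16:00.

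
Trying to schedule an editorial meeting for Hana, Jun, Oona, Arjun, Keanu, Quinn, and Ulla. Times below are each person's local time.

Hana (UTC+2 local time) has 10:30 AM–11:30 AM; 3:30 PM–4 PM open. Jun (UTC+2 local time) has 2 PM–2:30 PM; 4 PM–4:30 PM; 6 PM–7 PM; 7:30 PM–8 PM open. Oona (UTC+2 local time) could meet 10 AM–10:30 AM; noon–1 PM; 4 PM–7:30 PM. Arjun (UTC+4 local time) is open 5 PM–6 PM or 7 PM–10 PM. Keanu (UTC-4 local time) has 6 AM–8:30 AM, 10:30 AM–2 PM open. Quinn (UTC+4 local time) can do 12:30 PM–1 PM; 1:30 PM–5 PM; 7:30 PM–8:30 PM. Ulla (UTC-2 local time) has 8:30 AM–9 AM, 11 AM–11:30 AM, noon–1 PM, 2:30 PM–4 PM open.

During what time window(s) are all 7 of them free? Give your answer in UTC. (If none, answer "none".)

none

Hana in UTC: 08:30-09:30, 13:30-14:00 (subtract 2h to convert from UTC+2).
Jun in UTC: 12:00-12:30, 14:00-14:30, 16:00-17:00, 17:30-18:00 (subtract 2h to convert from UTC+2).
Oona in UTC: 08:00-08:30, 10:00-11:00, 14:00-17:30 (subtract 2h to convert from UTC+2).
Arjun in UTC: 13:00-14:00, 15:00-18:00 (subtract 4h to convert from UTC+4).
Keanu in UTC: 10:00-12:30, 14:30-18:00 (add 4h to convert from UTC-4).
Quinn in UTC: 08:30-09:00, 09:30-13:00, 15:30-16:30 (subtract 4h to convert from UTC+4).
Ulla in UTC: 10:30-11:00, 13:00-13:30, 14:00-15:00, 16:30-18:00 (add 2h to convert from UTC-2).
Hana ∩ Jun: ∅.
Hana ∩ Jun ∩ Oona: ∅.
Hana ∩ Jun ∩ Oona ∩ Arjun: ∅.
Hana ∩ Jun ∩ Oona ∩ Arjun ∩ Keanu: ∅.
Hana ∩ Jun ∩ Oona ∩ Arjun ∩ Keanu ∩ Quinn: ∅.
Hana ∩ Jun ∩ Oona ∩ Arjun ∩ Keanu ∩ Quinn ∩ Ulla: ∅.
There is no time when everyone is free.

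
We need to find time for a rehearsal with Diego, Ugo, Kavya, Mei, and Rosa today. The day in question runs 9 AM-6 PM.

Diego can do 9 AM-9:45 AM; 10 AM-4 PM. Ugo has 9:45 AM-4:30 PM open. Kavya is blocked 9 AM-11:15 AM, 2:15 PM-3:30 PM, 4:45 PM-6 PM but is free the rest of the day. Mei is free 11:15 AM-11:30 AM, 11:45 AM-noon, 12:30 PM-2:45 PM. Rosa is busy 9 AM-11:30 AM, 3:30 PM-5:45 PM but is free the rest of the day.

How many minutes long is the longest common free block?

Diego free: 09:00-09:45, 10:00-16:00.
Ugo free: 09:45-16:30.
Kavya free: 11:15-14:15, 15:30-16:45 (invert busy blocks within the working day).
Mei free: 11:15-11:30, 11:45-12:00, 12:30-14:45.
Rosa free: 11:30-15:30, 17:45-18:00 (invert busy blocks within the working day).
Diego ∩ Ugo: 10:00-16:00.
Diego ∩ Ugo ∩ Kavya: 11:15-14:15, 15:30-16:00.
Diego ∩ Ugo ∩ Kavya ∩ Mei: 11:15-11:30, 11:45-12:00, 12:30-14:15.
Diego ∩ Ugo ∩ Kavya ∩ Mei ∩ Rosa: 11:45-12:00, 12:30-14:15.
The longest is 12:30-14:15 at 105 minutes.

105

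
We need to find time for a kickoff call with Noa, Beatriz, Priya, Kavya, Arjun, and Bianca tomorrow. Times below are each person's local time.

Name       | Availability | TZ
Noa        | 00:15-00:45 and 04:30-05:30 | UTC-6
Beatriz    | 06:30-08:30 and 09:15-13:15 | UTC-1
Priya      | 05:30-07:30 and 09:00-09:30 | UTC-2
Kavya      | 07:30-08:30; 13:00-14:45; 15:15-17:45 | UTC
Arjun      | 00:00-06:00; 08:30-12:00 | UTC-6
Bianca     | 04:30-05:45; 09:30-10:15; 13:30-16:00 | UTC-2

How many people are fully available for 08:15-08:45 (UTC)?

3

Noa in UTC: 06:15-06:45, 10:30-11:30 (add 6h to convert from UTC-6).
Beatriz in UTC: 07:30-09:30, 10:15-14:15 (add 1h to convert from UTC-1).
Priya in UTC: 07:30-09:30, 11:00-11:30 (add 2h to convert from UTC-2).
Kavya in UTC: 07:30-08:30, 13:00-14:45, 15:15-17:45.
Arjun in UTC: 06:00-12:00, 14:30-18:00 (add 6h to convert from UTC-6).
Bianca in UTC: 06:30-07:45, 11:30-12:15, 15:30-18:00 (add 2h to convert from UTC-2).
Beatriz, Priya, and Arjun can make the full 08:15-08:45 slot — that's 3.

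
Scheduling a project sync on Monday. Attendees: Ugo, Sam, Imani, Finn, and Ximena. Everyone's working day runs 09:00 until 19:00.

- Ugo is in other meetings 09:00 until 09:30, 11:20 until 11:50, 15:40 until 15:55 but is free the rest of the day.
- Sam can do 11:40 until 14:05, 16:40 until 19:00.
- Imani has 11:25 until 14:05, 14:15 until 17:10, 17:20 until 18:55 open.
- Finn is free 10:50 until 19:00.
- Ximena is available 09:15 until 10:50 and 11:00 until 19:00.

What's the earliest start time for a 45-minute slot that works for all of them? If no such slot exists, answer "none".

Ugo free: 09:30-11:20, 11:50-15:40, 15:55-19:00 (invert busy blocks within the working day).
Sam free: 11:40-14:05, 16:40-19:00.
Imani free: 11:25-14:05, 14:15-17:10, 17:20-18:55.
Finn free: 10:50-19:00.
Ximena free: 09:15-10:50, 11:00-19:00.
Ugo ∩ Sam: 11:50-14:05, 16:40-19:00.
Ugo ∩ Sam ∩ Imani: 11:50-14:05, 16:40-17:10, 17:20-18:55.
Ugo ∩ Sam ∩ Imani ∩ Finn: 11:50-14:05, 16:40-17:10, 17:20-18:55.
Ugo ∩ Sam ∩ Imani ∩ Finn ∩ Ximena: 11:50-14:05, 16:40-17:10, 17:20-18:55.
The first common window of at least 45 minutes is 11:50-14:05, so the earliest start is 11:50.

11:50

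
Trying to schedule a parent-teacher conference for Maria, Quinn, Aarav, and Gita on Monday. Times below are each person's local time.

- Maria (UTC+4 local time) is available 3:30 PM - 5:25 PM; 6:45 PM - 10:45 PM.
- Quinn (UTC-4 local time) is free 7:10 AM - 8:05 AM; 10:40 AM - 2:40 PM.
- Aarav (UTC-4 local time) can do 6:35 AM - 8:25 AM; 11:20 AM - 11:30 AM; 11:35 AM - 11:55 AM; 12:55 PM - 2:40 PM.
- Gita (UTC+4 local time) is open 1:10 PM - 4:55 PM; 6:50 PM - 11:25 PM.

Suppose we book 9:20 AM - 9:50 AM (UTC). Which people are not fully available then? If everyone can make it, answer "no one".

Maria in UTC: 11:30-13:25, 14:45-18:45 (subtract 4h to convert from UTC+4).
Quinn in UTC: 11:10-12:05, 14:40-18:40 (add 4h to convert from UTC-4).
Aarav in UTC: 10:35-12:25, 15:20-15:30, 15:35-15:55, 16:55-18:40 (add 4h to convert from UTC-4).
Gita in UTC: 09:10-12:55, 14:50-19:25 (subtract 4h to convert from UTC+4).
Maria: not fully free for 09:20-09:50. Quinn: not fully free for 09:20-09:50. Aarav: not fully free for 09:20-09:50. Gita: free for 09:20-09:50.

Aarav, Maria, Quinn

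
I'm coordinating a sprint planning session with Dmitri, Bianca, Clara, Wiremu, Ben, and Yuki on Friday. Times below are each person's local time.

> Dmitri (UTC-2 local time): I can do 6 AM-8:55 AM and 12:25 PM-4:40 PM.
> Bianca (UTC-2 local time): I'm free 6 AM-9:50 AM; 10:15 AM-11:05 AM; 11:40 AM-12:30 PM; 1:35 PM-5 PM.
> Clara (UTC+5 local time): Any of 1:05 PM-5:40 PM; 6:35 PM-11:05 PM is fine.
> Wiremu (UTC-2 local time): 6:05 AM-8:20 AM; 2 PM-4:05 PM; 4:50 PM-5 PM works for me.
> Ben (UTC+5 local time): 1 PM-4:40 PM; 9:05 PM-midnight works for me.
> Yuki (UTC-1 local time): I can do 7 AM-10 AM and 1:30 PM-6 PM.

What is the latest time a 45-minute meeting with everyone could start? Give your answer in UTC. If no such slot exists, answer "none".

Dmitri in UTC: 08:00-10:55, 14:25-18:40 (add 2h to convert from UTC-2).
Bianca in UTC: 08:00-11:50, 12:15-13:05, 13:40-14:30, 15:35-19:00 (add 2h to convert from UTC-2).
Clara in UTC: 08:05-12:40, 13:35-18:05 (subtract 5h to convert from UTC+5).
Wiremu in UTC: 08:05-10:20, 16:00-18:05, 18:50-19:00 (add 2h to convert from UTC-2).
Ben in UTC: 08:00-11:40, 16:05-19:00 (subtract 5h to convert from UTC+5).
Yuki in UTC: 08:00-11:00, 14:30-19:00 (add 1h to convert from UTC-1).
Dmitri ∩ Bianca: 08:00-10:55, 14:25-14:30, 15:35-18:40.
Dmitri ∩ Bianca ∩ Clara: 08:05-10:55, 14:25-14:30, 15:35-18:05.
Dmitri ∩ Bianca ∩ Clara ∩ Wiremu: 08:05-10:20, 16:00-18:05.
Dmitri ∩ Bianca ∩ Clara ∩ Wiremu ∩ Ben: 08:05-10:20, 16:05-18:05.
Dmitri ∩ Bianca ∩ Clara ∩ Wiremu ∩ Ben ∩ Yuki: 08:05-10:20, 16:05-18:05.
The last common window of at least 45 minutes is 16:05-18:05; a 45-minute meeting can start as late as 17:20 and still end by 18:05.

17:20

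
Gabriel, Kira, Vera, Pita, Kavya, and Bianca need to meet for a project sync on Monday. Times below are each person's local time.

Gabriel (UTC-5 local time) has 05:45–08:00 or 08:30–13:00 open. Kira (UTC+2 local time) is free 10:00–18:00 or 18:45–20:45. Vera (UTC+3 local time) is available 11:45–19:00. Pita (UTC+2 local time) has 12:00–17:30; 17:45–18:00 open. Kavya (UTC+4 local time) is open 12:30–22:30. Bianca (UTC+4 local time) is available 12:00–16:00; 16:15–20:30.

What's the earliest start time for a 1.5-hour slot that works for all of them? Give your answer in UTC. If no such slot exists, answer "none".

Gabriel in UTC: 10:45-13:00, 13:30-18:00 (add 5h to convert from UTC-5).
Kira in UTC: 08:00-16:00, 16:45-18:45 (subtract 2h to convert from UTC+2).
Vera in UTC: 08:45-16:00 (subtract 3h to convert from UTC+3).
Pita in UTC: 10:00-15:30, 15:45-16:00 (subtract 2h to convert from UTC+2).
Kavya in UTC: 08:30-18:30 (subtract 4h to convert from UTC+4).
Bianca in UTC: 08:00-12:00, 12:15-16:30 (subtract 4h to convert from UTC+4).
Gabriel ∩ Kira: 10:45-13:00, 13:30-16:00, 16:45-18:00.
Gabriel ∩ Kira ∩ Vera: 10:45-13:00, 13:30-16:00.
Gabriel ∩ Kira ∩ Vera ∩ Pita: 10:45-13:00, 13:30-15:30, 15:45-16:00.
Gabriel ∩ Kira ∩ Vera ∩ Pita ∩ Kavya: 10:45-13:00, 13:30-15:30, 15:45-16:00.
Gabriel ∩ Kira ∩ Vera ∩ Pita ∩ Kavya ∩ Bianca: 10:45-12:00, 12:15-13:00, 13:30-15:30, 15:45-16:00.
Those are the intersection windows.
The first common window of at least 90 minutes is 13:30-15:30, so the earliest start is 13:30.

13:30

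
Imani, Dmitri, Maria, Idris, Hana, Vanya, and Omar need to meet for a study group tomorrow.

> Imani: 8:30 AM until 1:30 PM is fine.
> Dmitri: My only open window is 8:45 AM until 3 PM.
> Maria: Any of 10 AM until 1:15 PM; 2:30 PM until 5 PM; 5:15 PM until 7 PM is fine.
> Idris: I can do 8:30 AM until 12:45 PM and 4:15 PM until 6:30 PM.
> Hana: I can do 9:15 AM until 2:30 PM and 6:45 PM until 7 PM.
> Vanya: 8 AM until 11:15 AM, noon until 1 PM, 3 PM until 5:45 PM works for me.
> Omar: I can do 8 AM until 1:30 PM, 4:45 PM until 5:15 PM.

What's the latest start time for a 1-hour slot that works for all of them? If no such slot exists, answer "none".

Imani ∩ Dmitri: 08:45-13:30.
Imani ∩ Dmitri ∩ Maria: 10:00-13:15.
Imani ∩ Dmitri ∩ Maria ∩ Idris: 10:00-12:45.
Imani ∩ Dmitri ∩ Maria ∩ Idris ∩ Hana: 10:00-12:45.
Imani ∩ Dmitri ∩ Maria ∩ Idris ∩ Hana ∩ Vanya: 10:00-11:15, 12:00-12:45.
Imani ∩ Dmitri ∩ Maria ∩ Idris ∩ Hana ∩ Vanya ∩ Omar: 10:00-11:15, 12:00-12:45.
The last common window of at least 60 minutes is 10:00-11:15; a 60-minute meeting can start as late as 10:15 and still end by 11:15.

10:15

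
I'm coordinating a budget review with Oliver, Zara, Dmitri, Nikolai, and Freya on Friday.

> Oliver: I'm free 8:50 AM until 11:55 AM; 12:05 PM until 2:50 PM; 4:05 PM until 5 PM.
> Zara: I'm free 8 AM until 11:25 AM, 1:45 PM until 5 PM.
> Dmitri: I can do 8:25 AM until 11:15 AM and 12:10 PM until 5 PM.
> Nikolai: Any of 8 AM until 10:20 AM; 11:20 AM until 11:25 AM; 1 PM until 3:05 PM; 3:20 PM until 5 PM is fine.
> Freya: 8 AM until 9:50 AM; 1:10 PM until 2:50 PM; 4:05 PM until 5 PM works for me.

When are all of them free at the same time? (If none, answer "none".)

Oliver ∩ Zara: 08:50-11:25, 13:45-14:50, 16:05-17:00.
Oliver ∩ Zara ∩ Dmitri: 08:50-11:15, 13:45-14:50, 16:05-17:00.
Oliver ∩ Zara ∩ Dmitri ∩ Nikolai: 08:50-10:20, 13:45-14:50, 16:05-17:00.
Oliver ∩ Zara ∩ Dmitri ∩ Nikolai ∩ Freya: 08:50-09:50, 13:45-14:50, 16:05-17:00.

08:50-09:50, 13:45-14:50, 16:05-17:00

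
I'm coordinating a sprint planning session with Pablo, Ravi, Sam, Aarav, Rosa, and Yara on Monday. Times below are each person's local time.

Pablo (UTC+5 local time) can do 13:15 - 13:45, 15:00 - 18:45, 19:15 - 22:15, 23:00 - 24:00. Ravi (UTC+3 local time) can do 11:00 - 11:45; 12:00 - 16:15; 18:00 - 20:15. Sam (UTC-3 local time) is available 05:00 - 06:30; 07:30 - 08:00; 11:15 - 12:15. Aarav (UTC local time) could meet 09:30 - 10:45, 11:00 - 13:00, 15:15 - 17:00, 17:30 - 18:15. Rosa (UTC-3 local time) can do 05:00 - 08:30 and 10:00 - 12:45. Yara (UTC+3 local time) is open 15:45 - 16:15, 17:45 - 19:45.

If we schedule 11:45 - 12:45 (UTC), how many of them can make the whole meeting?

Pablo in UTC: 08:15-08:45, 10:00-13:45, 14:15-17:15, 18:00-19:00 (subtract 5h to convert from UTC+5).
Ravi in UTC: 08:00-08:45, 09:00-13:15, 15:00-17:15 (subtract 3h to convert from UTC+3).
Sam in UTC: 08:00-09:30, 10:30-11:00, 14:15-15:15 (add 3h to convert from UTC-3).
Aarav in UTC: 09:30-10:45, 11:00-13:00, 15:15-17:00, 17:30-18:15.
Rosa in UTC: 08:00-11:30, 13:00-15:45 (add 3h to convert from UTC-3).
Yara in UTC: 12:45-13:15, 14:45-16:45 (subtract 3h to convert from UTC+3).
Pablo, Ravi, and Aarav can make the full 11:45-12:45 slot — that's 3.

3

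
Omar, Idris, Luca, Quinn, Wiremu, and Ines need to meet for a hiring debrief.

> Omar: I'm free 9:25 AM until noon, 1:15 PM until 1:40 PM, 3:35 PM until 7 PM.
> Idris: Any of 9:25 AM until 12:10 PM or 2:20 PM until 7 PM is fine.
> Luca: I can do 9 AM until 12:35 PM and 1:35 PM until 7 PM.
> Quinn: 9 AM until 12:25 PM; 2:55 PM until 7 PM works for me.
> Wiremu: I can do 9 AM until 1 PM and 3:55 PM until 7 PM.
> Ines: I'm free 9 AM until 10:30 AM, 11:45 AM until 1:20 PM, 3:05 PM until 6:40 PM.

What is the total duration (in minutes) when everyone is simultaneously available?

245

Omar ∩ Idris: 09:25-12:00, 15:35-19:00.
Omar ∩ Idris ∩ Luca: 09:25-12:00, 15:35-19:00.
Omar ∩ Idris ∩ Luca ∩ Quinn: 09:25-12:00, 15:35-19:00.
Omar ∩ Idris ∩ Luca ∩ Quinn ∩ Wiremu: 09:25-12:00, 15:55-19:00.
Omar ∩ Idris ∩ Luca ∩ Quinn ∩ Wiremu ∩ Ines: 09:25-10:30, 11:45-12:00, 15:55-18:40.
So the common availability across everyone is 09:25-10:30, 11:45-12:00, 15:55-18:40.
Summing the common windows: 65 + 15 + 165 = 245 minutes.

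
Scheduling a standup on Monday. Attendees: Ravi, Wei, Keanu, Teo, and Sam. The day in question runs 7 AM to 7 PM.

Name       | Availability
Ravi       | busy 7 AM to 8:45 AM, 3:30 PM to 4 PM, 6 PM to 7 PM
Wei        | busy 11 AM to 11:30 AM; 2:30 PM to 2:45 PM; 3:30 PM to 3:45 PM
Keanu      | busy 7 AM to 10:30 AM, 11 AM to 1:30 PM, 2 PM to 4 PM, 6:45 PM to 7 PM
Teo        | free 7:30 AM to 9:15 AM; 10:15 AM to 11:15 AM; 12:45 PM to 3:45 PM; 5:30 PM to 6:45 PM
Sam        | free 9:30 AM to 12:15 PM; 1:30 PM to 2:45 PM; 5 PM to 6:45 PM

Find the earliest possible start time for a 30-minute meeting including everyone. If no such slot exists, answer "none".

10:30

Ravi free: 08:45-15:30, 16:00-18:00 (invert busy blocks within the working day).
Wei free: 07:00-11:00, 11:30-14:30, 14:45-15:30, 15:45-19:00 (invert busy blocks within the working day).
Keanu free: 10:30-11:00, 13:30-14:00, 16:00-18:45 (invert busy blocks within the working day).
Teo free: 07:30-09:15, 10:15-11:15, 12:45-15:45, 17:30-18:45.
Sam free: 09:30-12:15, 13:30-14:45, 17:00-18:45.
Ravi ∩ Wei: 08:45-11:00, 11:30-14:30, 14:45-15:30, 16:00-18:00.
Ravi ∩ Wei ∩ Keanu: 10:30-11:00, 13:30-14:00, 16:00-18:00.
Ravi ∩ Wei ∩ Keanu ∩ Teo: 10:30-11:00, 13:30-14:00, 17:30-18:00.
Ravi ∩ Wei ∩ Keanu ∩ Teo ∩ Sam: 10:30-11:00, 13:30-14:00, 17:30-18:00.
The first common window of at least 30 minutes is 10:30-11:00, so the earliest start is 10:30.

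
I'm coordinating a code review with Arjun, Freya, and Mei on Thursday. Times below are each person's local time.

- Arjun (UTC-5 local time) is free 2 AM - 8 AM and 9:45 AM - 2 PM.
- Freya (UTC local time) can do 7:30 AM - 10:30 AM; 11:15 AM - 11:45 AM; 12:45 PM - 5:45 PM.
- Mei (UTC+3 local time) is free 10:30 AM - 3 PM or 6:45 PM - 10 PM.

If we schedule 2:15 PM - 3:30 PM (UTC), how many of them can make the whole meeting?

Arjun in UTC: 07:00-13:00, 14:45-19:00 (add 5h to convert from UTC-5).
Freya in UTC: 07:30-10:30, 11:15-11:45, 12:45-17:45.
Mei in UTC: 07:30-12:00, 15:45-19:00 (subtract 3h to convert from UTC+3).
Freya can make the full 14:15-15:30 slot — that's 1.

1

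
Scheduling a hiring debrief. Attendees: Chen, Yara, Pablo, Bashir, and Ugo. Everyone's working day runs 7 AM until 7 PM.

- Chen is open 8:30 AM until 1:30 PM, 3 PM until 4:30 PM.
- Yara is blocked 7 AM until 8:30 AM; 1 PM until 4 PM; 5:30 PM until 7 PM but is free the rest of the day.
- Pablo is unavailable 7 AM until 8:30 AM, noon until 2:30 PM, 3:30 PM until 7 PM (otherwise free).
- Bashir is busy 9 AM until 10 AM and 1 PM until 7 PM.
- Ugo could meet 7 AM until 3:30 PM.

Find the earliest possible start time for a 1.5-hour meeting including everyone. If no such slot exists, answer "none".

10:00

Chen free: 08:30-13:30, 15:00-16:30.
Yara free: 08:30-13:00, 16:00-17:30 (invert busy blocks within the working day).
Pablo free: 08:30-12:00, 14:30-15:30 (invert busy blocks within the working day).
Bashir free: 07:00-09:00, 10:00-13:00 (invert busy blocks within the working day).
Ugo free: 07:00-15:30.
Chen ∩ Yara: 08:30-13:00, 16:00-16:30.
Chen ∩ Yara ∩ Pablo: 08:30-12:00.
Chen ∩ Yara ∩ Pablo ∩ Bashir: 08:30-09:00, 10:00-12:00.
Chen ∩ Yara ∩ Pablo ∩ Bashir ∩ Ugo: 08:30-09:00, 10:00-12:00.
The first common window of at least 90 minutes is 10:00-12:00, so the earliest start is 10:00.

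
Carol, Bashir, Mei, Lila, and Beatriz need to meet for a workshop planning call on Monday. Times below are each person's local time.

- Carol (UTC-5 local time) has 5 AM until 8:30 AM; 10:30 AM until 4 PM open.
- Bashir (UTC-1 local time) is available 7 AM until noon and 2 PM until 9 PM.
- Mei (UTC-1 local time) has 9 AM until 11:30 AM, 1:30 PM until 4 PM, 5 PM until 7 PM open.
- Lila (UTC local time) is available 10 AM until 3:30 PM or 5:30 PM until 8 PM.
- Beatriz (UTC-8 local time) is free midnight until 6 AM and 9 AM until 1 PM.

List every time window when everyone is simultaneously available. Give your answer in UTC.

Carol in UTC: 10:00-13:30, 15:30-21:00 (add 5h to convert from UTC-5).
Bashir in UTC: 08:00-13:00, 15:00-22:00 (add 1h to convert from UTC-1).
Mei in UTC: 10:00-12:30, 14:30-17:00, 18:00-20:00 (add 1h to convert from UTC-1).
Lila in UTC: 10:00-15:30, 17:30-20:00.
Beatriz in UTC: 08:00-14:00, 17:00-21:00 (add 8h to convert from UTC-8).
Carol ∩ Bashir: 10:00-13:00, 15:30-21:00.
Carol ∩ Bashir ∩ Mei: 10:00-12:30, 15:30-17:00, 18:00-20:00.
Carol ∩ Bashir ∩ Mei ∩ Lila: 10:00-12:30, 18:00-20:00.
Carol ∩ Bashir ∩ Mei ∩ Lila ∩ Beatriz: 10:00-12:30, 18:00-20:00.

10:00-12:30, 18:00-20:00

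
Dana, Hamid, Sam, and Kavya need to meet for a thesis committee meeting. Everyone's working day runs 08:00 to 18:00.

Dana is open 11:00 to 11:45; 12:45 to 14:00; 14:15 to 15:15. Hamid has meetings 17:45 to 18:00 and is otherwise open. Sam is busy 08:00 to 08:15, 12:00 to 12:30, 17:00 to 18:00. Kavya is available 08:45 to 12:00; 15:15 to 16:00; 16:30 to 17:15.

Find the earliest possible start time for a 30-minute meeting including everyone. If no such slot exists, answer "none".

11:00

Dana free: 11:00-11:45, 12:45-14:00, 14:15-15:15.
Hamid free: 08:00-17:45 (invert busy blocks within the working day).
Sam free: 08:15-12:00, 12:30-17:00 (invert busy blocks within the working day).
Kavya free: 08:45-12:00, 15:15-16:00, 16:30-17:15.
Dana ∩ Hamid: 11:00-11:45, 12:45-14:00, 14:15-15:15.
Dana ∩ Hamid ∩ Sam: 11:00-11:45, 12:45-14:00, 14:15-15:15.
Dana ∩ Hamid ∩ Sam ∩ Kavya: 11:00-11:45.
The first common window of at least 30 minutes is 11:00-11:45, so the earliest start is 11:00.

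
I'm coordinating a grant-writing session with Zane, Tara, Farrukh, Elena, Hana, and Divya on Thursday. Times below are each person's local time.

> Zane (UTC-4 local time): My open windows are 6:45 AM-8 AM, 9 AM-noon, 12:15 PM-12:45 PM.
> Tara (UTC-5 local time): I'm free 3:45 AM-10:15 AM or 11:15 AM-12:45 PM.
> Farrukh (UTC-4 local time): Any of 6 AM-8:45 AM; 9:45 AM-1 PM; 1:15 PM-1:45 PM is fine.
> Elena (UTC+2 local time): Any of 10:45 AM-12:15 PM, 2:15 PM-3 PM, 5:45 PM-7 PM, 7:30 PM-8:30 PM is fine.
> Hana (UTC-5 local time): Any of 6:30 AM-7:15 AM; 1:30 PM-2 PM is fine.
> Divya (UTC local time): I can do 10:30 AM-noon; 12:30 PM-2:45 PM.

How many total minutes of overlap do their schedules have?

Zane in UTC: 10:45-12:00, 13:00-16:00, 16:15-16:45 (add 4h to convert from UTC-4).
Tara in UTC: 08:45-15:15, 16:15-17:45 (add 5h to convert from UTC-5).
Farrukh in UTC: 10:00-12:45, 13:45-17:00, 17:15-17:45 (add 4h to convert from UTC-4).
Elena in UTC: 08:45-10:15, 12:15-13:00, 15:45-17:00, 17:30-18:30 (subtract 2h to convert from UTC+2).
Hana in UTC: 11:30-12:15, 18:30-19:00 (add 5h to convert from UTC-5).
Divya in UTC: 10:30-12:00, 12:30-14:45.
Zane ∩ Tara: 10:45-12:00, 13:00-15:15, 16:15-16:45.
Zane ∩ Tara ∩ Farrukh: 10:45-12:00, 13:45-15:15, 16:15-16:45.
Zane ∩ Tara ∩ Farrukh ∩ Elena: 16:15-16:45.
Zane ∩ Tara ∩ Farrukh ∩ Elena ∩ Hana: ∅.
Zane ∩ Tara ∩ Farrukh ∩ Elena ∩ Hana ∩ Divya: ∅.
There is no time when everyone is free.
There is no common window, so the total is 0 minutes.

0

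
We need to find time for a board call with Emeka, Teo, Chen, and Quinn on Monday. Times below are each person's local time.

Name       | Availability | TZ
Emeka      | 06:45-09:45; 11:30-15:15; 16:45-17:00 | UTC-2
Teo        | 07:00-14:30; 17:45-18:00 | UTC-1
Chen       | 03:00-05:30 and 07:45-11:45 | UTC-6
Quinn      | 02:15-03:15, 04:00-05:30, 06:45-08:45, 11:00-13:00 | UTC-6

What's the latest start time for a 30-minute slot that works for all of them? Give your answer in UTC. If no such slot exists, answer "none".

14:15

Emeka in UTC: 08:45-11:45, 13:30-17:15, 18:45-19:00 (add 2h to convert from UTC-2).
Teo in UTC: 08:00-15:30, 18:45-19:00 (add 1h to convert from UTC-1).
Chen in UTC: 09:00-11:30, 13:45-17:45 (add 6h to convert from UTC-6).
Quinn in UTC: 08:15-09:15, 10:00-11:30, 12:45-14:45, 17:00-19:00 (add 6h to convert from UTC-6).
Emeka ∩ Teo: 08:45-11:45, 13:30-15:30, 18:45-19:00.
Emeka ∩ Teo ∩ Chen: 09:00-11:30, 13:45-15:30.
Emeka ∩ Teo ∩ Chen ∩ Quinn: 09:00-09:15, 10:00-11:30, 13:45-14:45.
So the common availability across everyone is 09:00-09:15, 10:00-11:30, 13:45-14:45.
The last common window of at least 30 minutes is 13:45-14:45; a 30-minute meeting can start as late as 14:15 and still end by 14:45.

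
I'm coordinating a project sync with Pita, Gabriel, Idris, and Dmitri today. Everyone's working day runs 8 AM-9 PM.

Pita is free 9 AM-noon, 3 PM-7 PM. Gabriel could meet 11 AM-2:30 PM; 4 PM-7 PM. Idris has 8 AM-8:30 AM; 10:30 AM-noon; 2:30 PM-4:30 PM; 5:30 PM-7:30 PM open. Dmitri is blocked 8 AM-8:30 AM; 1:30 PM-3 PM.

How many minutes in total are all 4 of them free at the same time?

180

Pita free: 09:00-12:00, 15:00-19:00.
Gabriel free: 11:00-14:30, 16:00-19:00.
Idris free: 08:00-08:30, 10:30-12:00, 14:30-16:30, 17:30-19:30.
Dmitri free: 08:30-13:30, 15:00-21:00 (invert busy blocks within the working day).
Pita ∩ Gabriel: 11:00-12:00, 16:00-19:00.
Pita ∩ Gabriel ∩ Idris: 11:00-12:00, 16:00-16:30, 17:30-19:00.
Pita ∩ Gabriel ∩ Idris ∩ Dmitri: 11:00-12:00, 16:00-16:30, 17:30-19:00.
So the common availability across everyone is 11:00-12:00, 16:00-16:30, 17:30-19:00.
Summing the common windows: 60 + 30 + 90 = 180 minutes.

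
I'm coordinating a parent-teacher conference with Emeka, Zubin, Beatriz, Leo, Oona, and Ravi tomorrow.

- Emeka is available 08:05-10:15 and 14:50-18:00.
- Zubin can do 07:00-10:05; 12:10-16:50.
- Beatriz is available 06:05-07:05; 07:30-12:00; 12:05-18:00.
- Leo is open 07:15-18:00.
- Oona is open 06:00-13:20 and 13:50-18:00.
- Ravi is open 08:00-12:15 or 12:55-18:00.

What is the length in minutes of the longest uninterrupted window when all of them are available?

Emeka ∩ Zubin: 08:05-10:05, 14:50-16:50.
Emeka ∩ Zubin ∩ Beatriz: 08:05-10:05, 14:50-16:50.
Emeka ∩ Zubin ∩ Beatriz ∩ Leo: 08:05-10:05, 14:50-16:50.
Emeka ∩ Zubin ∩ Beatriz ∩ Leo ∩ Oona: 08:05-10:05, 14:50-16:50.
Emeka ∩ Zubin ∩ Beatriz ∩ Leo ∩ Oona ∩ Ravi: 08:05-10:05, 14:50-16:50.
The longest is 08:05-10:05 at 120 minutes.

120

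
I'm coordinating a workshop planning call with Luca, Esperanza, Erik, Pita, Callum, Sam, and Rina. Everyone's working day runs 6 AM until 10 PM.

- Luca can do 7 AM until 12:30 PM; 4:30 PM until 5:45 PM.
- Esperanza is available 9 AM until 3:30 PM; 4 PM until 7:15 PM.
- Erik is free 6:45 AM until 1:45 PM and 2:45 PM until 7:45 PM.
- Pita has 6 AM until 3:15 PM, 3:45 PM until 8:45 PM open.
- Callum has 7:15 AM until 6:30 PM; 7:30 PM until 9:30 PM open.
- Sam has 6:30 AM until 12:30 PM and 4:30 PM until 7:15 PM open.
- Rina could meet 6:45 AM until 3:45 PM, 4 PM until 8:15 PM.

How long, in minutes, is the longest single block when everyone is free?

Luca ∩ Esperanza: 09:00-12:30, 16:30-17:45.
Luca ∩ Esperanza ∩ Erik: 09:00-12:30, 16:30-17:45.
Luca ∩ Esperanza ∩ Erik ∩ Pita: 09:00-12:30, 16:30-17:45.
Luca ∩ Esperanza ∩ Erik ∩ Pita ∩ Callum: 09:00-12:30, 16:30-17:45.
Luca ∩ Esperanza ∩ Erik ∩ Pita ∩ Callum ∩ Sam: 09:00-12:30, 16:30-17:45.
Luca ∩ Esperanza ∩ Erik ∩ Pita ∩ Callum ∩ Sam ∩ Rina: 09:00-12:30, 16:30-17:45.
So the common availability across everyone is 09:00-12:30, 16:30-17:45.
The longest is 09:00-12:30 at 210 minutes.

210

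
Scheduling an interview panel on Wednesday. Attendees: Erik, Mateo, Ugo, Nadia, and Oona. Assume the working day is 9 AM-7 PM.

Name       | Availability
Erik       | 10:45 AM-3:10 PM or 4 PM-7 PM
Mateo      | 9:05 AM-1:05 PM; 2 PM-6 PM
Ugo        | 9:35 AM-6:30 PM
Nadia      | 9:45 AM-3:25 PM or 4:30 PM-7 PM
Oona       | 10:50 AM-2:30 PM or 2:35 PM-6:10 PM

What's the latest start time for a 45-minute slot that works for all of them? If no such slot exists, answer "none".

Erik ∩ Mateo: 10:45-13:05, 14:00-15:10, 16:00-18:00.
Erik ∩ Mateo ∩ Ugo: 10:45-13:05, 14:00-15:10, 16:00-18:00.
Erik ∩ Mateo ∩ Ugo ∩ Nadia: 10:45-13:05, 14:00-15:10, 16:30-18:00.
Erik ∩ Mateo ∩ Ugo ∩ Nadia ∩ Oona: 10:50-13:05, 14:00-14:30, 14:35-15:10, 16:30-18:00.
The last common window of at least 45 minutes is 16:30-18:00; a 45-minute meeting can start as late as 17:15 and still end by 18:00.

17:15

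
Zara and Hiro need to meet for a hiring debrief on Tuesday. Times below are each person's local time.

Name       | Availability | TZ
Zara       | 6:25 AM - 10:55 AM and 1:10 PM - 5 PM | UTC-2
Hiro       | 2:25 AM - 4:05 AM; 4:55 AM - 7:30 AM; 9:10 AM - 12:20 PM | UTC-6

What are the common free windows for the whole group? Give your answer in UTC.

Zara in UTC: 08:25-12:55, 15:10-19:00 (add 2h to convert from UTC-2).
Hiro in UTC: 08:25-10:05, 10:55-13:30, 15:10-18:20 (add 6h to convert from UTC-6).
Zara ∩ Hiro: 08:25-10:05, 10:55-12:55, 15:10-18:20.

08:25-10:05, 10:55-12:55, 15:10-18:20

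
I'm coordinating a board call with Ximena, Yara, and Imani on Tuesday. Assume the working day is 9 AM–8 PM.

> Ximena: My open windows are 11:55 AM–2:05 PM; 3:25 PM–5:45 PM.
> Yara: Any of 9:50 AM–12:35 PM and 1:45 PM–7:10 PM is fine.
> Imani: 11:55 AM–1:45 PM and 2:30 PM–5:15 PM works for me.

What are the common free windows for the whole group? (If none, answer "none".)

11:55-12:35, 15:25-17:15

Ximena ∩ Yara: 11:55-12:35, 13:45-14:05, 15:25-17:45.
Ximena ∩ Yara ∩ Imani: 11:55-12:35, 15:25-17:15.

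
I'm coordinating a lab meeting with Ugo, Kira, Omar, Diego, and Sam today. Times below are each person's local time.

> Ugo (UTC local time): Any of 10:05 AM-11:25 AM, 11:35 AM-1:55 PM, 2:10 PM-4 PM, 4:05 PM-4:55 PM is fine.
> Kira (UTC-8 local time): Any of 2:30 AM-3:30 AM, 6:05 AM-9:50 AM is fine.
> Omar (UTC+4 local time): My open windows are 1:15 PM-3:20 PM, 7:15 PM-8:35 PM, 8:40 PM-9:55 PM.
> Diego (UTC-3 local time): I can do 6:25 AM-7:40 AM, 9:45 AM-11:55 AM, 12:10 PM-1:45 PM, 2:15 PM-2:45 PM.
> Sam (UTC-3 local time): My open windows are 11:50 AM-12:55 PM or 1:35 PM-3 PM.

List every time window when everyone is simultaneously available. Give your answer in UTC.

15:15-15:55, 16:40-16:45

Ugo in UTC: 10:05-11:25, 11:35-13:55, 14:10-16:00, 16:05-16:55.
Kira in UTC: 10:30-11:30, 14:05-17:50 (add 8h to convert from UTC-8).
Omar in UTC: 09:15-11:20, 15:15-16:35, 16:40-17:55 (subtract 4h to convert from UTC+4).
Diego in UTC: 09:25-10:40, 12:45-14:55, 15:10-16:45, 17:15-17:45 (add 3h to convert from UTC-3).
Sam in UTC: 14:50-15:55, 16:35-18:00 (add 3h to convert from UTC-3).
Ugo ∩ Kira: 10:30-11:25, 14:10-16:00, 16:05-16:55.
Ugo ∩ Kira ∩ Omar: 10:30-11:20, 15:15-16:00, 16:05-16:35, 16:40-16:55.
Ugo ∩ Kira ∩ Omar ∩ Diego: 10:30-10:40, 15:15-16:00, 16:05-16:35, 16:40-16:45.
Ugo ∩ Kira ∩ Omar ∩ Diego ∩ Sam: 15:15-15:55, 16:40-16:45.
So the common availability across everyone is 15:15-15:55, 16:40-16:45.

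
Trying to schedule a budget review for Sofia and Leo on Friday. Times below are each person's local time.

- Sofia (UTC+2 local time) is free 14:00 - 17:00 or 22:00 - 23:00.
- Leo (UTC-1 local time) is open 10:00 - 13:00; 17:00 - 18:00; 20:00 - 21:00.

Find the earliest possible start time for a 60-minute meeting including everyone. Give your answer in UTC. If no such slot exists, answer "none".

12:00

Sofia in UTC: 12:00-15:00, 20:00-21:00 (subtract 2h to convert from UTC+2).
Leo in UTC: 11:00-14:00, 18:00-19:00, 21:00-22:00 (add 1h to convert from UTC-1).
Sofia ∩ Leo: 12:00-14:00.
So the common availability across everyone is 12:00-14:00.
The first common window of at least 60 minutes is 12:00-14:00, so the earliest start is 12:00.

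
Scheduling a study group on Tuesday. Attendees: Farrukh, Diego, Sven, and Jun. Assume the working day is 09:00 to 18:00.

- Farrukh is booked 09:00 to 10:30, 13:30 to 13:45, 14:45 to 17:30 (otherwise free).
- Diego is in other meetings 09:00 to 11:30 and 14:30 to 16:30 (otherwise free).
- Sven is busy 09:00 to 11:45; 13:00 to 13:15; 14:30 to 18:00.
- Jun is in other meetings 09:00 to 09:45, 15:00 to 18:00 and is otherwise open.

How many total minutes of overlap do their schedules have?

Farrukh free: 10:30-13:30, 13:45-14:45, 17:30-18:00 (invert busy blocks within the working day).
Diego free: 11:30-14:30, 16:30-18:00 (invert busy blocks within the working day).
Sven free: 11:45-13:00, 13:15-14:30 (invert busy blocks within the working day).
Jun free: 09:45-15:00 (invert busy blocks within the working day).
Farrukh ∩ Diego: 11:30-13:30, 13:45-14:30, 17:30-18:00.
Farrukh ∩ Diego ∩ Sven: 11:45-13:00, 13:15-13:30, 13:45-14:30.
Farrukh ∩ Diego ∩ Sven ∩ Jun: 11:45-13:00, 13:15-13:30, 13:45-14:30.
Summing the common windows: 75 + 15 + 45 = 135 minutes.

135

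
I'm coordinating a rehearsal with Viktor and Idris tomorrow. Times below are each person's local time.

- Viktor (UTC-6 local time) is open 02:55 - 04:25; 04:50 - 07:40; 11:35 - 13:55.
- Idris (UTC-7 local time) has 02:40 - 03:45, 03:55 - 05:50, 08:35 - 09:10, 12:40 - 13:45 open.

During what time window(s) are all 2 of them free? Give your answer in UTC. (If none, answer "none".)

Viktor in UTC: 08:55-10:25, 10:50-13:40, 17:35-19:55 (add 6h to convert from UTC-6).
Idris in UTC: 09:40-10:45, 10:55-12:50, 15:35-16:10, 19:40-20:45 (add 7h to convert from UTC-7).
Viktor ∩ Idris: 09:40-10:25, 10:55-12:50, 19:40-19:55.

09:40-10:25, 10:55-12:50, 19:40-19:55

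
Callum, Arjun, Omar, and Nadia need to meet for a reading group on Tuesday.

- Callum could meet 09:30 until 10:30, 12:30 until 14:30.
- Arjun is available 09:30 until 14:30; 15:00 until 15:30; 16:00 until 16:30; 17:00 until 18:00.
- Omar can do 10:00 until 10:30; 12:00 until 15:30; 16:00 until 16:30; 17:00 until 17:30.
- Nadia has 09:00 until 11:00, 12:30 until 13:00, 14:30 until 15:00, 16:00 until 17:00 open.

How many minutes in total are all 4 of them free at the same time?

Callum ∩ Arjun: 09:30-10:30, 12:30-14:30.
Callum ∩ Arjun ∩ Omar: 10:00-10:30, 12:30-14:30.
Callum ∩ Arjun ∩ Omar ∩ Nadia: 10:00-10:30, 12:30-13:00.
Summing the common windows: 30 + 30 = 60 minutes.

60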